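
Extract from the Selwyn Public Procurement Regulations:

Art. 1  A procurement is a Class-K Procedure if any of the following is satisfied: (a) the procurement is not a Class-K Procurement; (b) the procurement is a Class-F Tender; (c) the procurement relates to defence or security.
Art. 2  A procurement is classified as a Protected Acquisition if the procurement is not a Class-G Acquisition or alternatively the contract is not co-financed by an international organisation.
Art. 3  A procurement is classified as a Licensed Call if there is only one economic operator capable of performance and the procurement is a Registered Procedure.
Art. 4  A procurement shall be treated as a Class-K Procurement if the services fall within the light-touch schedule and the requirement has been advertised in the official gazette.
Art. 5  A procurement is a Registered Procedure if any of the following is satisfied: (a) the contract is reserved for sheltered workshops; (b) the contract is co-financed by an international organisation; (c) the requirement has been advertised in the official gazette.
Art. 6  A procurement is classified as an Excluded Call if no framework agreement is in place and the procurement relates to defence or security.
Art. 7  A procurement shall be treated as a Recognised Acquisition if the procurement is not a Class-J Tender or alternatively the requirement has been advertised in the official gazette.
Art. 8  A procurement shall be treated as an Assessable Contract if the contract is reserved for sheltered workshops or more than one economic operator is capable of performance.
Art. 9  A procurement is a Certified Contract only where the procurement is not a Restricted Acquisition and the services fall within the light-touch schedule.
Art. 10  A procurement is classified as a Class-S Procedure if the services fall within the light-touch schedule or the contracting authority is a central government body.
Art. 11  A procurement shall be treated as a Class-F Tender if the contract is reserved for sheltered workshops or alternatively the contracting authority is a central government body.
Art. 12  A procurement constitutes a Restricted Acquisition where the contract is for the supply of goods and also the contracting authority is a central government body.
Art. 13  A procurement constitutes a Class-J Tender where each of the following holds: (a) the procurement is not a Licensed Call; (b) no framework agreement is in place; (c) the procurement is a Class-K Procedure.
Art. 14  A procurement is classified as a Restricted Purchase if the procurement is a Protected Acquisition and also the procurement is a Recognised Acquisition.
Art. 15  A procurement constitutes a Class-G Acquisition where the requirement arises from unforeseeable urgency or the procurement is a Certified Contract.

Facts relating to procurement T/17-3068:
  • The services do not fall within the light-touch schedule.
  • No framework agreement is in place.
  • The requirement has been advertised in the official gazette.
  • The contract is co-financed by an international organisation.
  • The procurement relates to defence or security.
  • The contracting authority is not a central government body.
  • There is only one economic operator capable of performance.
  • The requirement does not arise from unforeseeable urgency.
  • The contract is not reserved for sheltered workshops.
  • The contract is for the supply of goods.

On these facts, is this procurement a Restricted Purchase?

Yes

Under article 12: the contract is for the supply of goods? yes; and the contracting authority is a central government body? no. So the procurement is not a Restricted Acquisition.
Under article 9: not a Restricted Acquisition (article 12)? yes; and the services fall within the light-touch schedule? no. So the procurement is not a Certified Contract.
Under article 15: the requirement arises from unforeseeable urgency? no; or Certified Contract (article 9)? no. So the procurement is not a Class-G Acquisition.
Under article 2: not a Class-G Acquisition (article 15)? yes; or the contract is not co-financed by an international organisation? no. So the procurement is a Protected Acquisition.
Under article 5: the contract is reserved for sheltered workshops? no; or the contract is co-financed by an international organisation? yes; or the requirement has been advertised in the official gazette? yes. So the procurement is a Registered Procedure.
Under article 3: there is only one economic operator capable of performance? yes; and Registered Procedure (article 5)? yes. So the procurement is a Licensed Call.
Under article 4: the services fall within the light-touch schedule? no; and the requirement has been advertised in the official gazette? yes. So the procurement is not a Class-K Procurement.
Under article 11: the contract is reserved for sheltered workshops? no; or the contracting authority is a central government body? no. So the procurement is not a Class-F Tender.
Under article 1: not a Class-K Procurement (article 4)? yes; or Class-F Tender (article 11)? no; or the procurement relates to defence or security? yes. So the procurement is a Class-K Procedure.
Under article 13: not a Licensed Call (article 3)? no; and no framework agreement is in place? yes; and Class-K Procedure (article 1)? yes. So the procurement is not a Class-J Tender.
Under article 7: not a Class-J Tender (article 13)? yes; or the requirement has been advertised in the official gazette? yes. So the procurement is a Recognised Acquisition.
Under article 14: Protected Acquisition (article 2)? yes; and Recognised Acquisition (article 7)? yes. So the procurement is a Restricted Purchase.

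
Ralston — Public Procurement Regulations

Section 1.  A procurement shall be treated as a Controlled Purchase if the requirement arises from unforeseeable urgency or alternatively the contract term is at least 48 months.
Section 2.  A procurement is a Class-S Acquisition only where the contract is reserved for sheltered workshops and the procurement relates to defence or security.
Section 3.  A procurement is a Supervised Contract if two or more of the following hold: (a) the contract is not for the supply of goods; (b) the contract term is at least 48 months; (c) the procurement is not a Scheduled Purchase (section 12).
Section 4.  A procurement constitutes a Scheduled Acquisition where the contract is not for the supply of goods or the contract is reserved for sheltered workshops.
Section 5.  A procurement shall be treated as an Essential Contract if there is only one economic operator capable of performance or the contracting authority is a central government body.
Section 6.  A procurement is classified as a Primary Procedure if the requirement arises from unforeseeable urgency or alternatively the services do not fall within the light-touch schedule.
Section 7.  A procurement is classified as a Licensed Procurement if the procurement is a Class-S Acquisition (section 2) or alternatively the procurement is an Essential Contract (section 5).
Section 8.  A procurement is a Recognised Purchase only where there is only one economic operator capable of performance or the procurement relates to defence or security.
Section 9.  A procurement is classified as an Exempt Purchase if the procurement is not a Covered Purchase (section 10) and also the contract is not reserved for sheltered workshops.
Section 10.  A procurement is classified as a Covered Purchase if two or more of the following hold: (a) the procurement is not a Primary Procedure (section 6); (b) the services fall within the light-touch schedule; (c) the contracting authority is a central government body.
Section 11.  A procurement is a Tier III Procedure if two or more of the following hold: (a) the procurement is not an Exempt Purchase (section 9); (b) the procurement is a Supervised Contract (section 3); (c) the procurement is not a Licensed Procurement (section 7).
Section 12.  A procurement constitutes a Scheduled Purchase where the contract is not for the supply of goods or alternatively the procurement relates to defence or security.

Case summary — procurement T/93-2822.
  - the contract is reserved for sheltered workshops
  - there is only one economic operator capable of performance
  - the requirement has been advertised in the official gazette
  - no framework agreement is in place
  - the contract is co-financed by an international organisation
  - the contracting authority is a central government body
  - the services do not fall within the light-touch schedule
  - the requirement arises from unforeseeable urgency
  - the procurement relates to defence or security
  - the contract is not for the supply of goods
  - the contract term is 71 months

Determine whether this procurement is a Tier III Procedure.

Yes

Under section 6: the requirement arises from unforeseeable urgency? yes; or the services do not fall within the light-touch schedule? yes. So the procurement is a Primary Procedure.
Under section 10: not a Primary Procedure (section 6)? no; the services fall within the light-touch schedule? no; the contracting authority is a central government body? yes — 1 of 3 hold (need ≥2) → not satisfied.
Under section 9: not a Covered Purchase (section 10)? yes; and the contract is not reserved for sheltered workshops? no. So the procurement is not an Exempt Purchase.
Under section 12: the contract is not for the supply of goods? yes; or the procurement relates to defence or security? yes. So the procurement is a Scheduled Purchase.
Under section 3: the contract is not for the supply of goods? yes; contract term: 71 months ≥ 48 months? yes; not a Scheduled Purchase (section 12)? no — 2 of 3 hold (need ≥2) → satisfied.
Under section 2: the contract is reserved for sheltered workshops? yes; and the procurement relates to defence or security? yes. So the procurement is a Class-S Acquisition.
Under section 5: there is only one economic operator capable of performance? yes; or the contracting authority is a central government body? yes. So the procurement is an Essential Contract.
Under section 7: Class-S Acquisition (section 2)? yes; or Essential Contract (section 5)? yes. So the procurement is a Licensed Procurement.
Under section 11: not an Exempt Purchase (section 9)? yes; Supervised Contract (section 3)? yes; not a Licensed Procurement (section 7)? no — 2 of 3 hold (need ≥2) → satisfied.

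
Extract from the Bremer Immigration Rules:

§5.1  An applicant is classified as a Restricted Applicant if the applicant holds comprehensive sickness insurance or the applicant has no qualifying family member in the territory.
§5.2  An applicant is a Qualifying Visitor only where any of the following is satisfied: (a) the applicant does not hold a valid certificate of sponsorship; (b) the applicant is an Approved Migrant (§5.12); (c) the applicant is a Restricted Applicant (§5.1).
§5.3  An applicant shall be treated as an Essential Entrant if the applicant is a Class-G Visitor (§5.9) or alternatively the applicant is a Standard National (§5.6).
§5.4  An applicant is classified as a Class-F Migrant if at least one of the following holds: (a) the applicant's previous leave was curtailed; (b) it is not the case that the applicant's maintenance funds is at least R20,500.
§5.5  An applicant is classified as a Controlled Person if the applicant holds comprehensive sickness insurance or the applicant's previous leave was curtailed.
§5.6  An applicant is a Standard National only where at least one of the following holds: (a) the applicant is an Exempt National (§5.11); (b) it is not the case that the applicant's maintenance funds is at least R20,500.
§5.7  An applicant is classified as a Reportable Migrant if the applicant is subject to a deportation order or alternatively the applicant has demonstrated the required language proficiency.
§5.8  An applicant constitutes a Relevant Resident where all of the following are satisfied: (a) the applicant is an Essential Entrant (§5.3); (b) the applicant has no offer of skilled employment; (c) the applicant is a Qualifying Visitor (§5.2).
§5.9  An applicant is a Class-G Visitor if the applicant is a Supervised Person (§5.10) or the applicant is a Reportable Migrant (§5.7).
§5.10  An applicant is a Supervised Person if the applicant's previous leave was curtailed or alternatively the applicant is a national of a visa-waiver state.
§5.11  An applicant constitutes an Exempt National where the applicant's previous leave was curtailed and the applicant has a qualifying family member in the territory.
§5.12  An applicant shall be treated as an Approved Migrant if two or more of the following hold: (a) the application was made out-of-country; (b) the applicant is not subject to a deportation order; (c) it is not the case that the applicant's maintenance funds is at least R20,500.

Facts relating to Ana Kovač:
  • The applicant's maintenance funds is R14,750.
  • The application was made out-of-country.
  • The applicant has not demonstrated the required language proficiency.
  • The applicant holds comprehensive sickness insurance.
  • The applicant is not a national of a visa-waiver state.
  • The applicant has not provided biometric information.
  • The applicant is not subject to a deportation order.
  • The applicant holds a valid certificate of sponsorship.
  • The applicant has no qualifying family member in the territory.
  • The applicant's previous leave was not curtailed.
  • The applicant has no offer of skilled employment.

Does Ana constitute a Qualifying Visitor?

Yes

Under §5.12: the application was made out-of-country? yes; the applicant is not subject to a deportation order? yes; applicant's maintenance funds: R14,750 ≥ R20,500? no, so negated condition yes — 3 of 3 hold (need ≥2) → satisfied.
Under §5.1: the applicant holds comprehensive sickness insurance? yes; or the applicant has no qualifying family member in the territory? yes. So the applicant is a Restricted Applicant.
Under §5.2: the applicant does not hold a valid certificate of sponsorship? no; or Approved Migrant (§5.12)? yes; or Restricted Applicant (§5.1)? yes. So the applicant is a Qualifying Visitor.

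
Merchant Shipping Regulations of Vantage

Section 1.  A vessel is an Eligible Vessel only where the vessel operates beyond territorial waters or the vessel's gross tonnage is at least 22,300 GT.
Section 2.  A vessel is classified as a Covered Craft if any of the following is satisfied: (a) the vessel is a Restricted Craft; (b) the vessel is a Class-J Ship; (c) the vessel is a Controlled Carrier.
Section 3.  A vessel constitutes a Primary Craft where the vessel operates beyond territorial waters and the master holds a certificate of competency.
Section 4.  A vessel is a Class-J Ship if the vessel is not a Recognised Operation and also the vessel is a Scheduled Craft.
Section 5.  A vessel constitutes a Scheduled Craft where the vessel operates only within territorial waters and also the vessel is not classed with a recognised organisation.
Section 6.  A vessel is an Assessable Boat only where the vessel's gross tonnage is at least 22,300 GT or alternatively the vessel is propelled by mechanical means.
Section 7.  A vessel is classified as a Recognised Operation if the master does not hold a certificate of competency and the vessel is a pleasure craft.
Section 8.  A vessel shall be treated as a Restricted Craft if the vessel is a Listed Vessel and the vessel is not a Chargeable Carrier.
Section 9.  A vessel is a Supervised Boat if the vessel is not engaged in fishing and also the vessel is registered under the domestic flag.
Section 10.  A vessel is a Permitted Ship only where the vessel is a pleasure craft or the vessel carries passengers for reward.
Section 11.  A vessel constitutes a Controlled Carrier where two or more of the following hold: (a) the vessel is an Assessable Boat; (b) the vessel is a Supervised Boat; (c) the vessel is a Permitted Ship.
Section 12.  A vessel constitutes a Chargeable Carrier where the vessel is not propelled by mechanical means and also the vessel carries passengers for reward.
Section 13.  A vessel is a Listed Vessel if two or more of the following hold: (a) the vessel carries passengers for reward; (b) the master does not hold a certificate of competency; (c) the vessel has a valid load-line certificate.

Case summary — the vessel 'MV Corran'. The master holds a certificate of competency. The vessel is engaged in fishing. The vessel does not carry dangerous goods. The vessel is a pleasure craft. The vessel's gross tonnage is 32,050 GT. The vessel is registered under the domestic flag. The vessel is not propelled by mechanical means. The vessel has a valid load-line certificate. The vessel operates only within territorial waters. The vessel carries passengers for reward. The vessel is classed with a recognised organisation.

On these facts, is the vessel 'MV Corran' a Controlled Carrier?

section 6 — Assessable Boat: [vessel's gross tonnage: 32,050 GT ≥ 22,300 GT? yes] OR [the vessel is propelled by mechanical means? no] → satisfied.
section 9 — Supervised Boat: [the vessel is not engaged in fishing? no] AND [the vessel is registered under the domestic flag? yes] → not satisfied.
section 10 — Permitted Ship: [the vessel is a pleasure craft? yes] OR [the vessel carries passengers for reward? yes] → satisfied.
section 11 — Controlled Carrier: Assessable Boat (section 6)? yes; Supervised Boat (section 9)? no; Permitted Ship (section 10)? yes — 2 of 3 hold (need ≥2) → satisfied.

Yes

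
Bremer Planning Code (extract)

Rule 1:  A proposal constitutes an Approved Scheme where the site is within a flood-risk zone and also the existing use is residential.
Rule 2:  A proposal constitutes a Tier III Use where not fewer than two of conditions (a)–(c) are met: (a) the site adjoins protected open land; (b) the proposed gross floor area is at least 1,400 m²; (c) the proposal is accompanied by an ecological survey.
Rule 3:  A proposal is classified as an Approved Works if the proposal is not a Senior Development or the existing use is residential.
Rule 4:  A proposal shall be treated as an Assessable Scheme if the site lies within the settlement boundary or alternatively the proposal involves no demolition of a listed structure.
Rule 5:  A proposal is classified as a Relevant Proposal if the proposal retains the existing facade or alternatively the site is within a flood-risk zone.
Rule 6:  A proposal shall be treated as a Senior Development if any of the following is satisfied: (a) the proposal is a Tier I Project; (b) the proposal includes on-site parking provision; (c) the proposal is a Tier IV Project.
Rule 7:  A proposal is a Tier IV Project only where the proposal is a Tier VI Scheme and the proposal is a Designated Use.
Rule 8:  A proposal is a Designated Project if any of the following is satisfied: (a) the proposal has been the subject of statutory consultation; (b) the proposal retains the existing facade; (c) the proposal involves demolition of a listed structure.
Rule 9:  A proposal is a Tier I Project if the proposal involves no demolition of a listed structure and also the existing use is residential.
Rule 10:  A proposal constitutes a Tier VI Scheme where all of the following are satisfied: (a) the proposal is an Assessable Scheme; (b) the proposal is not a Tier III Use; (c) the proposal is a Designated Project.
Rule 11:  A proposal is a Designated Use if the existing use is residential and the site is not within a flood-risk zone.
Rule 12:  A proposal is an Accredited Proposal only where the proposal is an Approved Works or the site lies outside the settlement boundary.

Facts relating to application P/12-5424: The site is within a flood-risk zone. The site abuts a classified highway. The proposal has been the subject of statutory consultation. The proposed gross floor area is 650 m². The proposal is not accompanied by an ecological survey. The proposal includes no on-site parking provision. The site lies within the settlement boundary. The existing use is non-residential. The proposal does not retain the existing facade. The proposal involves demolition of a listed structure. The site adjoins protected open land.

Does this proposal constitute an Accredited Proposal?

Yes

Under rule 9: the proposal involves no demolition of a listed structure? no; and the existing use is residential? no. So the proposal is not a Tier I Project.
Under rule 4: the site lies within the settlement boundary? yes; or the proposal involves no demolition of a listed structure? no. So the proposal is an Assessable Scheme.
Under rule 2: the site adjoins protected open land? yes; proposed gross floor area: 650 m² ≥ 1,400 m²? no; the proposal is accompanied by an ecological survey? no — 1 of 3 hold (need ≥2) → not satisfied.
Under rule 8: the proposal has been the subject of statutory consultation? yes; or the proposal retains the existing facade? no; or the proposal involves demolition of a listed structure? yes. So the proposal is a Designated Project.
Under rule 10: Assessable Scheme (rule 4)? yes; and not a Tier III Use (rule 2)? yes; and Designated Project (rule 8)? yes. So the proposal is a Tier VI Scheme.
Under rule 11: the existing use is residential? no; and the site is not within a flood-risk zone? no. So the proposal is not a Designated Use.
Under rule 7: Tier VI Scheme (rule 10)? yes; and Designated Use (rule 11)? no. So the proposal is not a Tier IV Project.
Under rule 6: Tier I Project (rule 9)? no; or the proposal includes on-site parking provision? no; or Tier IV Project (rule 7)? no. So the proposal is not a Senior Development.
Under rule 3: not a Senior Development (rule 6)? yes; or the existing use is residential? no. So the proposal is an Approved Works.
Under rule 12: Approved Works (rule 3)? yes; or the site lies outside the settlement boundary? no. So the proposal is an Accredited Proposal.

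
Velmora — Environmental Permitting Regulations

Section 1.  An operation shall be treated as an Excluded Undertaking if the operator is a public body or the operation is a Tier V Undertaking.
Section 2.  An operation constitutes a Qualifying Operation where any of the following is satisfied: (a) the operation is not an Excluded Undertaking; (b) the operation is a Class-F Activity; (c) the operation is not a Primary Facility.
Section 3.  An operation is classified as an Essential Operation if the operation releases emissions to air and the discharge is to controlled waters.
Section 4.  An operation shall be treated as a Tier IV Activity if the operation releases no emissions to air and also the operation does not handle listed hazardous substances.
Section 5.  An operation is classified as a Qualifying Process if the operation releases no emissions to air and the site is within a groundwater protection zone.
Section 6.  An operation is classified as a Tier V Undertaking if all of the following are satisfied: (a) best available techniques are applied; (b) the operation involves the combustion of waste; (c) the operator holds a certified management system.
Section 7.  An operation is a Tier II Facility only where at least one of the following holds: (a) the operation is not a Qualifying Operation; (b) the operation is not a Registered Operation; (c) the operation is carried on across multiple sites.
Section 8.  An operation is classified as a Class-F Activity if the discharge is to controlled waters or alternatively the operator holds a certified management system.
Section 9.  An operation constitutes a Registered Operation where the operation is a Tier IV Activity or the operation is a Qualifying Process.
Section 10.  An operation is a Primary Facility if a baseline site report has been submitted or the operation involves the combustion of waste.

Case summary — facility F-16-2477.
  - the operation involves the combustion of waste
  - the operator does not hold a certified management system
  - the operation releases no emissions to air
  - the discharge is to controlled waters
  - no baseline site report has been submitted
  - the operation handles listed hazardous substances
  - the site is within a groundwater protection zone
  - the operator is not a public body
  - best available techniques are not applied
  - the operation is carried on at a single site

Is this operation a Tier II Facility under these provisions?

No

Under section 6: best available techniques are applied? no; and the operation involves the combustion of waste? yes; and the operator holds a certified management system? no. So the operation is not a Tier V Undertaking.
Under section 1: the operator is a public body? no; or Tier V Undertaking (section 6)? no. So the operation is not an Excluded Undertaking.
Under section 8: the discharge is to controlled waters? yes; or the operator holds a certified management system? no. So the operation is a Class-F Activity.
Under section 10: a baseline site report has been submitted? no; or the operation involves the combustion of waste? yes. So the operation is a Primary Facility.
Under section 2: not an Excluded Undertaking (section 1)? yes; or Class-F Activity (section 8)? yes; or not a Primary Facility (section 10)? no. So the operation is a Qualifying Operation.
Under section 4: the operation releases no emissions to air? yes; and the operation does not handle listed hazardous substances? no. So the operation is not a Tier IV Activity.
Under section 5: the operation releases no emissions to air? yes; and the site is within a groundwater protection zone? yes. So the operation is a Qualifying Process.
Under section 9: Tier IV Activity (section 4)? no; or Qualifying Process (section 5)? yes. So the operation is a Registered Operation.
Under section 7: not a Qualifying Operation (section 2)? no; or not a Registered Operation (section 9)? no; or the operation is carried on across multiple sites? no. So the operation is not a Tier II Facility.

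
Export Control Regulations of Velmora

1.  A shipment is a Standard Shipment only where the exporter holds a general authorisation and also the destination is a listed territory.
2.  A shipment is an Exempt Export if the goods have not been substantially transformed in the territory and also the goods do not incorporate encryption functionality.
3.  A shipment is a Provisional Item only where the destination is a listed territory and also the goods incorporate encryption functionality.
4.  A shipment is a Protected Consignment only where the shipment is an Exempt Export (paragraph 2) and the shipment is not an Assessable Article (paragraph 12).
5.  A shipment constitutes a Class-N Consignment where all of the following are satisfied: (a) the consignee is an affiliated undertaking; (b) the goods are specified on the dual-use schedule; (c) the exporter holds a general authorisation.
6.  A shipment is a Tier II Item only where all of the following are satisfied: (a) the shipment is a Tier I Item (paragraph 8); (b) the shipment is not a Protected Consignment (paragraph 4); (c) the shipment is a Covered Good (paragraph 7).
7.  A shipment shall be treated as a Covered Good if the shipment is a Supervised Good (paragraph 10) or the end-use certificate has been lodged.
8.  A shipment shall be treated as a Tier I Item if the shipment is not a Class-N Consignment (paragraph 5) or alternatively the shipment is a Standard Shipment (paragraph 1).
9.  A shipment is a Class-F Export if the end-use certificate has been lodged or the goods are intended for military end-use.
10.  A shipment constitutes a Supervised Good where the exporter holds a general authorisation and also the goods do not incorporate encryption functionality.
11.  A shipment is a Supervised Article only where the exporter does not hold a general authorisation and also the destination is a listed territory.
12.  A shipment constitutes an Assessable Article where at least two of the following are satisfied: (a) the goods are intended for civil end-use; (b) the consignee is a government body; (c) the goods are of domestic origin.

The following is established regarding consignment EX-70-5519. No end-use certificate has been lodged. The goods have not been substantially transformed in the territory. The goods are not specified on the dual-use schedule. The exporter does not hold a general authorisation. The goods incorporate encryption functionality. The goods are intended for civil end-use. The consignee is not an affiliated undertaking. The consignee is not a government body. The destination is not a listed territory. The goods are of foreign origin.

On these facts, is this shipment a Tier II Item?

No

Under paragraph 5: the consignee is an affiliated undertaking? no; and the goods are specified on the dual-use schedule? no; and the exporter holds a general authorisation? no. So the shipment is not a Class-N Consignment.
Under paragraph 1: the exporter holds a general authorisation? no; and the destination is a listed territory? no. So the shipment is not a Standard Shipment.
Under paragraph 8: not a Class-N Consignment (paragraph 5)? yes; or Standard Shipment (paragraph 1)? no. So the shipment is a Tier I Item.
Under paragraph 2: the goods have not been substantially transformed in the territory? yes; and the goods do not incorporate encryption functionality? no. So the shipment is not an Exempt Export.
Under paragraph 12: the goods are intended for civil end-use? yes; the consignee is a government body? no; the goods are of domestic origin? no — 1 of 3 hold (need ≥2) → not satisfied.
Under paragraph 4: Exempt Export (paragraph 2)? no; and not an Assessable Article (paragraph 12)? yes. So the shipment is not a Protected Consignment.
Under paragraph 10: the exporter holds a general authorisation? no; and the goods do not incorporate encryption functionality? no. So the shipment is not a Supervised Good.
Under paragraph 7: Supervised Good (paragraph 10)? no; or the end-use certificate has been lodged? no. So the shipment is not a Covered Good.
Under paragraph 6: Tier I Item (paragraph 8)? yes; and not a Protected Consignment (paragraph 4)? yes; and Covered Good (paragraph 7)? no. So the shipment is not a Tier II Item.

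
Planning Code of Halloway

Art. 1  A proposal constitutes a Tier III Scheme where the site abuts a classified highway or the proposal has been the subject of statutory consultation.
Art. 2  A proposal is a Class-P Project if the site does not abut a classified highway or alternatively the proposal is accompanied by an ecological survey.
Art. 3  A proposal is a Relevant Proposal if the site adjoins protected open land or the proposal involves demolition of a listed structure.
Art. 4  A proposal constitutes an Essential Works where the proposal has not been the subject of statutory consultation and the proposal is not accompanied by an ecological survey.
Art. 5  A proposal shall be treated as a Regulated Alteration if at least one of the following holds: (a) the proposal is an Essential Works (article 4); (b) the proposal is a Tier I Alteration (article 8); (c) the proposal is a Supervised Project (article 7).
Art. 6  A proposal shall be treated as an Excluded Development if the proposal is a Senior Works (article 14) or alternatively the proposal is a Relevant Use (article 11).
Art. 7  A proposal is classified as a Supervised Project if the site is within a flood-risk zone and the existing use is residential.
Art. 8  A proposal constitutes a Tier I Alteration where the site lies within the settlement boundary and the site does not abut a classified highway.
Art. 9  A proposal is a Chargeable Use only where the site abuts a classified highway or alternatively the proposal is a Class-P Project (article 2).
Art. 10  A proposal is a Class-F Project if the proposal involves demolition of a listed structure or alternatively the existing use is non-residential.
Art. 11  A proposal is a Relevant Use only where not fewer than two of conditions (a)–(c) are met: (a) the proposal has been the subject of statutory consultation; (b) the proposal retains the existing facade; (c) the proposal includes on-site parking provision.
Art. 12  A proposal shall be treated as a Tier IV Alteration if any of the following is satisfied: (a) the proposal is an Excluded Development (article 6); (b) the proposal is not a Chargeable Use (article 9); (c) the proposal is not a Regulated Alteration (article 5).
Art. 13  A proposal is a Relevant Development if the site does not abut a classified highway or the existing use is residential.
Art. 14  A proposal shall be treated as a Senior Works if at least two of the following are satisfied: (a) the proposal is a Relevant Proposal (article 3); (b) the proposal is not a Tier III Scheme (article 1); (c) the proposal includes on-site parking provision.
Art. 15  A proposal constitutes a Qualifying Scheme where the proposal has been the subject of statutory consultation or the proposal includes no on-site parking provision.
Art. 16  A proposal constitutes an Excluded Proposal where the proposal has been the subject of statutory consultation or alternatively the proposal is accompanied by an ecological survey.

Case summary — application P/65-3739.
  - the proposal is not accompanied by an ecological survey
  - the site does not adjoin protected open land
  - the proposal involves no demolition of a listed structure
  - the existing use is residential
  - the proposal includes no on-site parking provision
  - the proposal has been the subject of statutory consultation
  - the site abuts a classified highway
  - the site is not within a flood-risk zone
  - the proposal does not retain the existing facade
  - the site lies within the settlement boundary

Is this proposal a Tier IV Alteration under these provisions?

Under article 3: the site adjoins protected open land? no; or the proposal involves demolition of a listed structure? no. So the proposal is not a Relevant Proposal.
Under article 1: the site abuts a classified highway? yes; or the proposal has been the subject of statutory consultation? yes. So the proposal is a Tier III Scheme.
Under article 14: Relevant Proposal (article 3)? no; not a Tier III Scheme (article 1)? no; the proposal includes on-site parking provision? no — 0 of 3 hold (need ≥2) → not satisfied.
Under article 11: the proposal has been the subject of statutory consultation? yes; the proposal retains the existing facade? no; the proposal includes on-site parking provision? no — 1 of 3 hold (need ≥2) → not satisfied.
Under article 6: Senior Works (article 14)? no; or Relevant Use (article 11)? no. So the proposal is not an Excluded Development.
Under article 2: the site does not abut a classified highway? no; or the proposal is accompanied by an ecological survey? no. So the proposal is not a Class-P Project.
Under article 9: the site abuts a classified highway? yes; or Class-P Project (article 2)? no. So the proposal is a Chargeable Use.
Under article 4: the proposal has not been the subject of statutory consultation? no; and the proposal is not accompanied by an ecological survey? yes. So the proposal is not an Essential Works.
Under article 8: the site lies within the settlement boundary? yes; and the site does not abut a classified highway? no. So the proposal is not a Tier I Alteration.
Under article 7: the site is within a flood-risk zone? no; and the existing use is residential? yes. So the proposal is not a Supervised Project.
Under article 5: Essential Works (article 4)? no; or Tier I Alteration (article 8)? no; or Supervised Project (article 7)? no. So the proposal is not a Regulated Alteration.
Under article 12: Excluded Development (article 6)? no; or not a Chargeable Use (article 9)? no; or not a Regulated Alteration (article 5)? yes. So the proposal is a Tier IV Alteration.

Yes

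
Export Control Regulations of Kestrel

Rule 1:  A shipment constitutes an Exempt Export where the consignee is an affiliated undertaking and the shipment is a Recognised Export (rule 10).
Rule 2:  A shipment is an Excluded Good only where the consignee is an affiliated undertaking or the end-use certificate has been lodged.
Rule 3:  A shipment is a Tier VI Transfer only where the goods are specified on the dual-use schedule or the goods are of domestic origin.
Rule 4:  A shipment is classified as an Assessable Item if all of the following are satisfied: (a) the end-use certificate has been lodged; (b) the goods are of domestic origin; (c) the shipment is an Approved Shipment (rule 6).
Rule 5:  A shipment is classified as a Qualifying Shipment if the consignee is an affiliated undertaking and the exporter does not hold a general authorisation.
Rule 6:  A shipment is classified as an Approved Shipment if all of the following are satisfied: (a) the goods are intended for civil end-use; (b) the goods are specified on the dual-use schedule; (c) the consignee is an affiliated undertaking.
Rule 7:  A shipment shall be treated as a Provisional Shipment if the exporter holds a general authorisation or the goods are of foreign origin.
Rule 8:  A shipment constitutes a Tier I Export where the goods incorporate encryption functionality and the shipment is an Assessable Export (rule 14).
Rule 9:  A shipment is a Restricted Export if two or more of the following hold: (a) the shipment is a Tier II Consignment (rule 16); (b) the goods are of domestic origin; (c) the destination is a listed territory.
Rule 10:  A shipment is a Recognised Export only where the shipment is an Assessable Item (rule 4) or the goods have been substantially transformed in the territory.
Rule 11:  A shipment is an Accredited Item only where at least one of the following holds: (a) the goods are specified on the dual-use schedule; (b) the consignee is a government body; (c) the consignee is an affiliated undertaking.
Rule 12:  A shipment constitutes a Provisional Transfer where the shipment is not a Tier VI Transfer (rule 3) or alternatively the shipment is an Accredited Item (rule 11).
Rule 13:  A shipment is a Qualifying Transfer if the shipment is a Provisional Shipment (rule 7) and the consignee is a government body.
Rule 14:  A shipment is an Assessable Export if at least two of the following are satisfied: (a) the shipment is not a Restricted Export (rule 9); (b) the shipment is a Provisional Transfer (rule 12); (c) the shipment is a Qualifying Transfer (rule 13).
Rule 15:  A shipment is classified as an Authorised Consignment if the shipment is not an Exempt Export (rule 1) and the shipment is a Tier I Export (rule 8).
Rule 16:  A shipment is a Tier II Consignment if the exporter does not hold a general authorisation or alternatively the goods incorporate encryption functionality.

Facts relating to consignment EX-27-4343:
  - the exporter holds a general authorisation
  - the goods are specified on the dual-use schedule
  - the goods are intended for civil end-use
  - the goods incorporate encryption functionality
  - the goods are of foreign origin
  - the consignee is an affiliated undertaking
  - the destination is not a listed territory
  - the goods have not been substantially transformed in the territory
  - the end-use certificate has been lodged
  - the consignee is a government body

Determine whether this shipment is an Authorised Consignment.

Yes

rule 6 — Approved Shipment: [the goods are intended for civil end-use? yes] AND [the goods are specified on the dual-use schedule? yes] AND [the consignee is an affiliated undertaking? yes] → satisfied.
rule 4 — Assessable Item: [the end-use certificate has been lodged? yes] AND [the goods are of domestic origin? no] AND [Approved Shipment (rule 6)? yes] → not satisfied.
rule 10 — Recognised Export: [Assessable Item (rule 4)? no] OR [the goods have been substantially transformed in the territory? no] → not satisfied.
rule 1 — Exempt Export: [the consignee is an affiliated undertaking? yes] AND [Recognised Export (rule 10)? no] → not satisfied.
rule 16 — Tier II Consignment: [the exporter does not hold a general authorisation? no] OR [the goods incorporate encryption functionality? yes] → satisfied.
rule 9 — Restricted Export: Tier II Consignment (rule 16)? yes; the goods are of domestic origin? no; the destination is a listed territory? no — 1 of 3 hold (need ≥2) → not satisfied.
rule 3 — Tier VI Transfer: [the goods are specified on the dual-use schedule? yes] OR [the goods are of domestic origin? no] → satisfied.
rule 11 — Accredited Item: [the goods are specified on the dual-use schedule? yes] OR [the consignee is a government body? yes] OR [the consignee is an affiliated undertaking? yes] → satisfied.
rule 12 — Provisional Transfer: [not a Tier VI Transfer (rule 3)? no] OR [Accredited Item (rule 11)? yes] → satisfied.
rule 7 — Provisional Shipment: [the exporter holds a general authorisation? yes] OR [the goods are of foreign origin? yes] → satisfied.
rule 13 — Qualifying Transfer: [Provisional Shipment (rule 7)? yes] AND [the consignee is a government body? yes] → satisfied.
rule 14 — Assessable Export: not a Restricted Export (rule 9)? yes; Provisional Transfer (rule 12)? yes; Qualifying Transfer (rule 13)? yes — 3 of 3 hold (need ≥2) → satisfied.
rule 8 — Tier I Export: [the goods incorporate encryption functionality? yes] AND [Assessable Export (rule 14)? yes] → satisfied.
rule 15 — Authorised Consignment: [not an Exempt Export (rule 1)? yes] AND [Tier I Export (rule 8)? yes] → satisfied.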